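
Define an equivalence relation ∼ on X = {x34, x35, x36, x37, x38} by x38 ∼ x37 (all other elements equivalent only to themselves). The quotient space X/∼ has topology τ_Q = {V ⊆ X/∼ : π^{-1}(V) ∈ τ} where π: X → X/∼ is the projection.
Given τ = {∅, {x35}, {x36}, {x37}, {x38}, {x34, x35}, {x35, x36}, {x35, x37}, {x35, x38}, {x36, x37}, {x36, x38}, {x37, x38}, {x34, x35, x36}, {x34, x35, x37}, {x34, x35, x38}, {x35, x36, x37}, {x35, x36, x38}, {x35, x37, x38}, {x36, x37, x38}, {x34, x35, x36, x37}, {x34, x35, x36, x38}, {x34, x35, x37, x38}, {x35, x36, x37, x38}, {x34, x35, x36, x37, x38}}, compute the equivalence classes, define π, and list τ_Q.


X/∼ = {[x34], [x35], [x36], [x37=x38]}; |τ_Q| = 12.

Equivalence classes: [x34], [x35], [x36], [x37=x38].
Quotient map π: X → X/∼ sends x34 ↦ [x34], x35 ↦ [x35], x36 ↦ [x36], x37 ↦ [x37=x38], x38 ↦ [x37=x38].
For each subset V ⊆ X/∼, compute π^{-1}(V) ⊆ X and check whether π^{-1}(V) ∈ τ. V is open in τ_Q iff π^{-1}(V) ∈ τ.
  V = {}: π^{-1}(V) = ∅ ∈ τ ✓.
  V = {[x34]}: π^{-1}(V) = {x34} ∉ τ ✗.
  V = {[x35]}: π^{-1}(V) = {x35} ∈ τ ✓.
  V = {[x34], [x35]}: π^{-1}(V) = {x34, x35} ∈ τ ✓.
  V = {[x36]}: π^{-1}(V) = {x36} ∈ τ ✓.
  V = {[x34], [x36]}: π^{-1}(V) = {x34, x36} ∉ τ ✗.
  V = {[x35], [x36]}: π^{-1}(V) = {x35, x36} ∈ τ ✓.
  V = {[x34], [x35], [x36]}: π^{-1}(V) = {x34, x35, x36} ∈ τ ✓.
  V = {[x37=x38]}: π^{-1}(V) = {x37, x38} ∈ τ ✓.
  V = {[x34], [x37=x38]}: π^{-1}(V) = {x34, x37, x38} ∉ τ ✗.
  V = {[x35], [x37=x38]}: π^{-1}(V) = {x35, x37, x38} ∈ τ ✓.
  V = {[x34], [x35], [x37=x38]}: π^{-1}(V) = {x34, x35, x37, x38} ∈ τ ✓.
  V = {[x36], [x37=x38]}: π^{-1}(V) = {x36, x37, x38} ∈ τ ✓.
  V = {[x34], [x36], [x37=x38]}: π^{-1}(V) = {x34, x36, x37, x38} ∉ τ ✗.
  V = {[x35], [x36], [x37=x38]}: π^{-1}(V) = {x35, x36, x37, x38} ∈ τ ✓.
  V = {[x34], [x35], [x36], [x37=x38]}: π^{-1}(V) = {x34, x35, x36, x37, x38} ∈ τ ✓.
Open sets in the quotient: τ_Q = {{}, {[x35]}, {[x34], [x35]}, {[x36]}, {[x35], [x36]}, {[x34], [x35], [x36]}, {[x37=x38]}, {[x35], [x37=x38]}, {[x34], [x35], [x37=x38]}, {[x36], [x37=x38]}, {[x35], [x36], [x37=x38]}, {[x34], [x35], [x36], [x37=x38]}} (12 elements).


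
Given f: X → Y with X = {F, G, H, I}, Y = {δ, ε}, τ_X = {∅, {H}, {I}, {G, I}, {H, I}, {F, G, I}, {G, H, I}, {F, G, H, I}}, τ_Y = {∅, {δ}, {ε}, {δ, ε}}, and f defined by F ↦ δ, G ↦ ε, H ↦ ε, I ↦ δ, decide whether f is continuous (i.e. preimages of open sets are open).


f is NOT continuous.

Compute f^{-1}(U) for each U ∈ τ_Y:
  U = ∅: f^{-1}(U) = ∅ ∈ τ_X ✓.
  U = {δ}: f^{-1}(U) = {F, I} ∉ τ_X ✗.
  U = {ε}: f^{-1}(U) = {G, H} ∉ τ_X ✗.
  U = {δ, ε}: f^{-1}(U) = {F, G, H, I} ∈ τ_X ✓.
Found U = {δ} with f^{-1}(U) = {F, I} not in τ_X. Therefore f is NOT continuous.


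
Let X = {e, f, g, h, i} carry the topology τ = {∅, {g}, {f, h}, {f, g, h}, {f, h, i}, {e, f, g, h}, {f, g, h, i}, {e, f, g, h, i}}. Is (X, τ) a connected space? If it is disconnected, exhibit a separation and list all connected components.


(X, τ) is connected.

Find clopen sets (U ∈ τ with X ∖ U ∈ τ):
  U = ∅, X ∖ U = {e, f, g, h, i} — both open, so U is clopen.
  U = {e, f, g, h, i}, X ∖ U = ∅ — both open, so U is clopen.
Only trivial clopens (∅ and X) exist, so (X, τ) is connected.
Compute connected components by grouping points that agree on all clopens:
  component: {e, f, g, h, i}


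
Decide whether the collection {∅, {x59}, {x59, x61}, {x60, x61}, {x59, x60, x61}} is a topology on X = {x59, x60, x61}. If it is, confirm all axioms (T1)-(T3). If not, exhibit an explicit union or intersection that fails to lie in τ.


τ is NOT a topology on X.

Axiom (T1): ∅ ∈ τ? Yes; X ∈ τ? Yes.
Axiom (T2/T3): check pairwise unions and intersections of members of τ.
Counterexample for (T3): {x59, x61} ∩ {x60, x61} = {x61} ∉ τ. Therefore τ is NOT a topology.


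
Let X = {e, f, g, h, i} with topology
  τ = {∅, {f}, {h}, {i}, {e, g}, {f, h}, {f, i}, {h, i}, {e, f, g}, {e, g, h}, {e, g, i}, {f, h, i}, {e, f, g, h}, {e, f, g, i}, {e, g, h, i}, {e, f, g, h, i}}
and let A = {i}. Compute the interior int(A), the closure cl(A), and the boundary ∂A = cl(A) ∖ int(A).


int(A) = {i}, cl(A) = {i}, ∂A = ∅.

Closed sets in (X, τ) are complements of opens:
  closed(X, τ) = {∅, {f}, {h}, {i}, {e, g}, {f, h}, {f, i}, {h, i}, {e, f, g}, {e, g, h}, {e, g, i}, {f, h, i}, {e, f, g, h}, {e, f, g, i}, {e, g, h, i}, {e, f, g, h, i}}.
int(A) = ⋃ {U ∈ τ : U ⊆ A}. Opens contained in A: ∅, {i}.
Taking the union of these: int(A) = {i}.
cl(A) = ⋂ {C closed : A ⊆ C}. Closed sets containing A: {i}, {f, i}, {h, i}, {e, g, i}, {f, h, i}, {e, f, g, i}, {e, g, h, i}, {e, f, g, h, i}.
Intersecting these: cl(A) = {i}.
∂A = cl(A) ∖ int(A) = {i} ∖ {i} = ∅.


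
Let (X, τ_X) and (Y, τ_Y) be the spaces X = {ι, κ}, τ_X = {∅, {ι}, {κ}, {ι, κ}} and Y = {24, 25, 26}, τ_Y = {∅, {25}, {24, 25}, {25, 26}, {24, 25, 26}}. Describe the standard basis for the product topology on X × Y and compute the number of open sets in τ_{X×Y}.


Basis B = {∅ × ∅, {ι} × {25}, {κ} × {25}, {ι} × {24, 25}, {ι} × {25, 26}, {ι, κ} × {25}, {κ} × {24, 25}, {κ} × {25, 26}, {ι} × {24, 25, 26}, {κ} × {24, 25, 26}, {ι, κ} × {24, 25}, {ι, κ} × {25, 26}, {ι, κ} × {24, 25, 26}}; |τ_{X×Y}| = 25.

Enumerate products U × V with U ∈ τ_X, V ∈ τ_Y (deduplicated):
  ∅ × ∅ = {} (∅)
  {ι} × {25} = {(ι,25)}
  {κ} × {25} = {(κ,25)}
  {ι} × {24, 25} = {(ι,24), (ι,25)}
  {ι} × {25, 26} = {(ι,25), (ι,26)}
  {ι, κ} × {25} = {(ι,25), (κ,25)}
  {κ} × {24, 25} = {(κ,24), (κ,25)}
  {κ} × {25, 26} = {(κ,25), (κ,26)}
  {ι} × {24, 25, 26} = {(ι,24), (ι,25), (ι,26)}
  {κ} × {24, 25, 26} = {(κ,24), (κ,25), (κ,26)}
  {ι, κ} × {24, 25} = {(ι,24), (ι,25), (κ,24), (κ,25)}
  {ι, κ} × {25, 26} = {(ι,25), (ι,26), (κ,25), (κ,26)}
  {ι, κ} × {24, 25, 26} = {(ι,24), (ι,25), (ι,26), (κ,24), (κ,25), (κ,26)}
These 13 distinct sets form the basis B.
Close under arbitrary unions to get τ_{X×Y}; counting gives |τ_{X×Y}| = 25.


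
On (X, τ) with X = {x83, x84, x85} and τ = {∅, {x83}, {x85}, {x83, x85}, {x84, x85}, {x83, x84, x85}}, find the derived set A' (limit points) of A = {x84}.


A' = ∅

For each x ∈ X, list the open sets U ∈ τ with x ∈ U, then check whether U ∩ (A ∖ {x}) ≠ ∅ for every such U.
  x = x83: open {x83} ∋ x has {x83} ∩ (A ∖ {x83}) = ∅, so x is NOT a limit point.
  x = x84: open {x84, x85} ∋ x has {x84, x85} ∩ (A ∖ {x84}) = ∅, so x is NOT a limit point.
  x = x85: open {x85} ∋ x has {x85} ∩ (A ∖ {x85}) = ∅, so x is NOT a limit point.
Collecting: A' = ∅.


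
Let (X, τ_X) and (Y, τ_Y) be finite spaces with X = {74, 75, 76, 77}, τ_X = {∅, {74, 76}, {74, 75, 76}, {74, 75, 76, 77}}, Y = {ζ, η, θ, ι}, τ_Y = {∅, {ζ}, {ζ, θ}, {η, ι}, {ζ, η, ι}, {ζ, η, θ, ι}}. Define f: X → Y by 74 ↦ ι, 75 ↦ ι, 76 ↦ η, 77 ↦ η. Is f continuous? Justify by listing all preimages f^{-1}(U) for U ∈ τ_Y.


f IS continuous.

Compute f^{-1}(U) for each U ∈ τ_Y:
  U = ∅: f^{-1}(U) = ∅ ∈ τ_X ✓.
  U = {ζ}: f^{-1}(U) = ∅ ∈ τ_X ✓.
  U = {ζ, θ}: f^{-1}(U) = ∅ ∈ τ_X ✓.
  U = {η, ι}: f^{-1}(U) = {74, 75, 76, 77} ∈ τ_X ✓.
  U = {ζ, η, ι}: f^{-1}(U) = {74, 75, 76, 77} ∈ τ_X ✓.
  U = {ζ, η, θ, ι}: f^{-1}(U) = {74, 75, 76, 77} ∈ τ_X ✓.
Every preimage lies in τ_X, so f IS continuous.


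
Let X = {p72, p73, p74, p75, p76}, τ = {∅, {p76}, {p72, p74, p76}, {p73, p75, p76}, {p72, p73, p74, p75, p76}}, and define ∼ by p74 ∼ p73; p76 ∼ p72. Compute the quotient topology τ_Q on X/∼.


X/∼ = {[p72=p76], [p73=p74], [p75]}; |τ_Q| = 2.

Equivalence classes: [p72=p76], [p73=p74], [p75].
Quotient map π: X → X/∼ sends p72 ↦ [p72=p76], p73 ↦ [p73=p74], p74 ↦ [p73=p74], p75 ↦ [p75], p76 ↦ [p72=p76].
For each subset V ⊆ X/∼, compute π^{-1}(V) ⊆ X and check whether π^{-1}(V) ∈ τ. V is open in τ_Q iff π^{-1}(V) ∈ τ.
  V = {}: π^{-1}(V) = ∅ ∈ τ ✓.
  V = {[p72=p76]}: π^{-1}(V) = {p72, p76} ∉ τ ✗.
  V = {[p73=p74]}: π^{-1}(V) = {p73, p74} ∉ τ ✗.
  V = {[p72=p76], [p73=p74]}: π^{-1}(V) = {p72, p73, p74, p76} ∉ τ ✗.
  V = {[p75]}: π^{-1}(V) = {p75} ∉ τ ✗.
  V = {[p72=p76], [p75]}: π^{-1}(V) = {p72, p75, p76} ∉ τ ✗.
  V = {[p73=p74], [p75]}: π^{-1}(V) = {p73, p74, p75} ∉ τ ✗.
  V = {[p72=p76], [p73=p74], [p75]}: π^{-1}(V) = {p72, p73, p74, p75, p76} ∈ τ ✓.
Open sets in the quotient: τ_Q = {{}, {[p72=p76], [p73=p74], [p75]}} (2 elements).


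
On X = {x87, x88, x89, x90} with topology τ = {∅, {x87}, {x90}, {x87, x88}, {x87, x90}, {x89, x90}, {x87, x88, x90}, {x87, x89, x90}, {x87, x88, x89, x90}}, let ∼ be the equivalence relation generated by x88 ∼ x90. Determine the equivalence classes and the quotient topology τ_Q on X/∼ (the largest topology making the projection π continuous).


X/∼ = {[x87], [x88=x90], [x89]}; |τ_Q| = 4.

Equivalence classes: [x87], [x88=x90], [x89].
Quotient map π: X → X/∼ sends x87 ↦ [x87], x88 ↦ [x88=x90], x89 ↦ [x89], x90 ↦ [x88=x90].
For each subset V ⊆ X/∼, compute π^{-1}(V) ⊆ X and check whether π^{-1}(V) ∈ τ. V is open in τ_Q iff π^{-1}(V) ∈ τ.
  V = {}: π^{-1}(V) = ∅ ∈ τ ✓.
  V = {[x87]}: π^{-1}(V) = {x87} ∈ τ ✓.
  V = {[x88=x90]}: π^{-1}(V) = {x88, x90} ∉ τ ✗.
  V = {[x87], [x88=x90]}: π^{-1}(V) = {x87, x88, x90} ∈ τ ✓.
  V = {[x89]}: π^{-1}(V) = {x89} ∉ τ ✗.
  V = {[x87], [x89]}: π^{-1}(V) = {x87, x89} ∉ τ ✗.
  V = {[x88=x90], [x89]}: π^{-1}(V) = {x88, x89, x90} ∉ τ ✗.
  V = {[x87], [x88=x90], [x89]}: π^{-1}(V) = {x87, x88, x89, x90} ∈ τ ✓.
Open sets in the quotient: τ_Q = {{}, {[x87]}, {[x87], [x88=x90]}, {[x87], [x88=x90], [x89]}} (4 elements).


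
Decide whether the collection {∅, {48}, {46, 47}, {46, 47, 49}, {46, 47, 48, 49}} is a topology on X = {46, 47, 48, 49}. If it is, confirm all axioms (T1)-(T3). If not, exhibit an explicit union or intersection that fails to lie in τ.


τ is NOT a topology on X.

Axiom (T1): ∅ ∈ τ? Yes; X ∈ τ? Yes.
Axiom (T2/T3): check pairwise unions and intersections of members of τ.
Counterexample for (T2): {48} ∪ {46, 47} = {46, 47, 48} ∉ τ. Therefore τ is NOT a topology.


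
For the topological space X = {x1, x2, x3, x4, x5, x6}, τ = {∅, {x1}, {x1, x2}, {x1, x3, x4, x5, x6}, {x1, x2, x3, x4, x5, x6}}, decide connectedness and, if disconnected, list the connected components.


(X, τ) is connected.

Find clopen sets (U ∈ τ with X ∖ U ∈ τ):
  U = ∅, X ∖ U = {x1, x2, x3, x4, x5, x6} — both open, so U is clopen.
  U = {x1, x2, x3, x4, x5, x6}, X ∖ U = ∅ — both open, so U is clopen.
Only trivial clopens (∅ and X) exist, so (X, τ) is connected.
Compute connected components by grouping points that agree on all clopens:
  component: {x1, x2, x3, x4, x5, x6}


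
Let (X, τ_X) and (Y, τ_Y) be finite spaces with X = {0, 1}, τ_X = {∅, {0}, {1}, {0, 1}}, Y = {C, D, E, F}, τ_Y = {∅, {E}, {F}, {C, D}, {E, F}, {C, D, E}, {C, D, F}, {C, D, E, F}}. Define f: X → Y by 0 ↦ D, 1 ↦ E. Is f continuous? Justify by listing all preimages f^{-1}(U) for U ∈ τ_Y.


f IS continuous.

Compute f^{-1}(U) for each U ∈ τ_Y:
  U = ∅: f^{-1}(U) = ∅ ∈ τ_X ✓.
  U = {E}: f^{-1}(U) = {1} ∈ τ_X ✓.
  U = {F}: f^{-1}(U) = ∅ ∈ τ_X ✓.
  U = {C, D}: f^{-1}(U) = {0} ∈ τ_X ✓.
  U = {E, F}: f^{-1}(U) = {1} ∈ τ_X ✓.
  U = {C, D, E}: f^{-1}(U) = {0, 1} ∈ τ_X ✓.
  U = {C, D, F}: f^{-1}(U) = {0} ∈ τ_X ✓.
  U = {C, D, E, F}: f^{-1}(U) = {0, 1} ∈ τ_X ✓.
Every preimage lies in τ_X, so f IS continuous.


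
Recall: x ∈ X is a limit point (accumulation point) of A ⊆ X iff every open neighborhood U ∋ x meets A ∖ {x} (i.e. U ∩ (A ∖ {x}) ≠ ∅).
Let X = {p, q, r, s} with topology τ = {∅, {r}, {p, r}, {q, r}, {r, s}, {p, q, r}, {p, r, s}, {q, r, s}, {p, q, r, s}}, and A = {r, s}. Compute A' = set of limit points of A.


A' = {p, q, s}

For each x ∈ X, list the open sets U ∈ τ with x ∈ U, then check whether U ∩ (A ∖ {x}) ≠ ∅ for every such U.
  x = p: opens ∋ x are {p, r}, {p, q, r}, {p, r, s}, {p, q, r, s}; each meets A ∖ {p}, so x IS a limit point.
  x = q: opens ∋ x are {q, r}, {p, q, r}, {q, r, s}, {p, q, r, s}; each meets A ∖ {q}, so x IS a limit point.
  x = r: open {r} ∋ x has {r} ∩ (A ∖ {r}) = ∅, so x is NOT a limit point.
  x = s: opens ∋ x are {r, s}, {p, r, s}, {q, r, s}, {p, q, r, s}; each meets A ∖ {s}, so x IS a limit point.
Collecting: A' = {p, q, s}.


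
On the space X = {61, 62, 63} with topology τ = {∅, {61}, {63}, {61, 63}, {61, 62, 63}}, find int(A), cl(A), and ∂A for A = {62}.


int(A) = ∅, cl(A) = {62}, ∂A = {62}.

Closed sets in (X, τ) are complements of opens:
  closed(X, τ) = {∅, {62}, {61, 62}, {62, 63}, {61, 62, 63}}.
int(A) = ⋃ {U ∈ τ : U ⊆ A}. Opens contained in A: ∅.
Taking the union of these: int(A) = ∅.
cl(A) = ⋂ {C closed : A ⊆ C}. Closed sets containing A: {62}, {61, 62}, {62, 63}, {61, 62, 63}.
Intersecting these: cl(A) = {62}.
∂A = cl(A) ∖ int(A) = {62} ∖ ∅ = {62}.


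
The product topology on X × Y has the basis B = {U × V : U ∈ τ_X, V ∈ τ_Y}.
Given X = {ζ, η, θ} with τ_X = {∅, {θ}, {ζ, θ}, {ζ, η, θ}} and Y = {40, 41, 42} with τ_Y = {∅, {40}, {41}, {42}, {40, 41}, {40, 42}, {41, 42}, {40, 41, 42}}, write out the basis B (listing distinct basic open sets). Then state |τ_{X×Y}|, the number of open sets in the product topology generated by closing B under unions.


Basis B = {∅ × ∅, {θ} × {40}, {θ} × {41}, {θ} × {42}, {ζ, θ} × {40}, {ζ, θ} × {41}, {ζ, θ} × {42}, {θ} × {40, 41}, {θ} × {40, 42}, {θ} × {41, 42}, {ζ, η, θ} × {40}, {ζ, η, θ} × {41}, {ζ, η, θ} × {42}, {θ} × {40, 41, 42}, {ζ, θ} × {40, 41}, {ζ, θ} × {40, 42}, {ζ, θ} × {41, 42}, {ζ, θ} × {40, 41, 42}, {ζ, η, θ} × {40, 41}, {ζ, η, θ} × {40, 42}, {ζ, η, θ} × {41, 42}, {ζ, η, θ} × {40, 41, 42}}; |τ_{X×Y}| = 64.

Enumerate products U × V with U ∈ τ_X, V ∈ τ_Y (deduplicated):
  ∅ × ∅ = {} (∅)
  {θ} × {40} = {(θ,40)}
  {θ} × {41} = {(θ,41)}
  {θ} × {42} = {(θ,42)}
  {ζ, θ} × {40} = {(ζ,40), (θ,40)}
  {ζ, θ} × {41} = {(ζ,41), (θ,41)}
  {ζ, θ} × {42} = {(ζ,42), (θ,42)}
  {θ} × {40, 41} = {(θ,40), (θ,41)}
  {θ} × {40, 42} = {(θ,40), (θ,42)}
  {θ} × {41, 42} = {(θ,41), (θ,42)}
  {ζ, η, θ} × {40} = {(ζ,40), (η,40), (θ,40)}
  {ζ, η, θ} × {41} = {(ζ,41), (η,41), (θ,41)}
  {ζ, η, θ} × {42} = {(ζ,42), (η,42), (θ,42)}
  {θ} × {40, 41, 42} = {(θ,40), (θ,41), (θ,42)}
  {ζ, θ} × {40, 41} = {(ζ,40), (ζ,41), (θ,40), (θ,41)}
  {ζ, θ} × {40, 42} = {(ζ,40), (ζ,42), (θ,40), (θ,42)}
  {ζ, θ} × {41, 42} = {(ζ,41), (ζ,42), (θ,41), (θ,42)}
  {ζ, θ} × {40, 41, 42} = {(ζ,40), (ζ,41), (ζ,42), (θ,40), (θ,41), (θ,42)}
  {ζ, η, θ} × {40, 41} = {(ζ,40), (ζ,41), (η,40), (η,41), (θ,40), (θ,41)}
  {ζ, η, θ} × {40, 42} = {(ζ,40), (ζ,42), (η,40), (η,42), (θ,40), (θ,42)}
  {ζ, η, θ} × {41, 42} = {(ζ,41), (ζ,42), (η,41), (η,42), (θ,41), (θ,42)}
  {ζ, η, θ} × {40, 41, 42} = {(ζ,40), (ζ,41), (ζ,42), (η,40), (η,41), (η,42), (θ,40), (θ,41), (θ,42)}
These 22 distinct sets form the basis B.
Close under arbitrary unions to get τ_{X×Y}; counting gives |τ_{X×Y}| = 64.


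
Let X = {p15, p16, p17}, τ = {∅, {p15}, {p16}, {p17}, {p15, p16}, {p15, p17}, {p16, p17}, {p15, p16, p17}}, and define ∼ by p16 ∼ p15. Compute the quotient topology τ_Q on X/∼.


X/∼ = {[p15=p16], [p17]}; |τ_Q| = 4.

Equivalence classes: [p15=p16], [p17].
Quotient map π: X → X/∼ sends p15 ↦ [p15=p16], p16 ↦ [p15=p16], p17 ↦ [p17].
For each subset V ⊆ X/∼, compute π^{-1}(V) ⊆ X and check whether π^{-1}(V) ∈ τ. V is open in τ_Q iff π^{-1}(V) ∈ τ.
  V = {}: π^{-1}(V) = ∅ ∈ τ ✓.
  V = {[p15=p16]}: π^{-1}(V) = {p15, p16} ∈ τ ✓.
  V = {[p17]}: π^{-1}(V) = {p17} ∈ τ ✓.
  V = {[p15=p16], [p17]}: π^{-1}(V) = {p15, p16, p17} ∈ τ ✓.
Open sets in the quotient: τ_Q = {{}, {[p15=p16]}, {[p17]}, {[p15=p16], [p17]}} (4 elements).


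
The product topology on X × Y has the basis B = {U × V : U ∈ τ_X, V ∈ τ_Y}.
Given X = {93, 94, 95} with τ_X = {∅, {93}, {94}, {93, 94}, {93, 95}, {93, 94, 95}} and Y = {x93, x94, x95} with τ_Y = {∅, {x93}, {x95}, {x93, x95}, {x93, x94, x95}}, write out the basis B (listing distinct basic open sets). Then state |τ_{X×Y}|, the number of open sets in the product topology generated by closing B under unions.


Basis B = {∅ × ∅, {93} × {x93}, {93} × {x95}, {94} × {x93}, {94} × {x95}, {93} × {x93, x95}, {93, 94} × {x93}, {93, 95} × {x93}, {93, 94} × {x95}, {93, 95} × {x95}, {94} × {x93, x95}, {93} × {x93, x94, x95}, {93, 94, 95} × {x93}, {93, 94, 95} × {x95}, {94} × {x93, x94, x95}, {93, 94} × {x93, x95}, {93, 95} × {x93, x95}, {93, 94} × {x93, x94, x95}, {93, 95} × {x93, x94, x95}, {93, 94, 95} × {x93, x95}, {93, 94, 95} × {x93, x94, x95}}; |τ_{X×Y}| = 70.

Enumerate products U × V with U ∈ τ_X, V ∈ τ_Y (deduplicated):
  ∅ × ∅ = {} (∅)
  {93} × {x93} = {(93,x93)}
  {93} × {x95} = {(93,x95)}
  {94} × {x93} = {(94,x93)}
  {94} × {x95} = {(94,x95)}
  {93} × {x93, x95} = {(93,x93), (93,x95)}
  {93, 94} × {x93} = {(93,x93), (94,x93)}
  {93, 95} × {x93} = {(93,x93), (95,x93)}
  {93, 94} × {x95} = {(93,x95), (94,x95)}
  {93, 95} × {x95} = {(93,x95), (95,x95)}
  {94} × {x93, x95} = {(94,x93), (94,x95)}
  {93} × {x93, x94, x95} = {(93,x93), (93,x94), (93,x95)}
  {93, 94, 95} × {x93} = {(93,x93), (94,x93), (95,x93)}
  {93, 94, 95} × {x95} = {(93,x95), (94,x95), (95,x95)}
  {94} × {x93, x94, x95} = {(94,x93), (94,x94), (94,x95)}
  {93, 94} × {x93, x95} = {(93,x93), (93,x95), (94,x93), (94,x95)}
  {93, 95} × {x93, x95} = {(93,x93), (93,x95), (95,x93), (95,x95)}
  {93, 94} × {x93, x94, x95} = {(93,x93), (93,x94), (93,x95), (94,x93), (94,x94), (94,x95)}
  {93, 95} × {x93, x94, x95} = {(93,x93), (93,x94), (93,x95), (95,x93), (95,x94), (95,x95)}
  {93, 94, 95} × {x93, x95} = {(93,x93), (93,x95), (94,x93), (94,x95), (95,x93), (95,x95)}
  {93, 94, 95} × {x93, x94, x95} = {(93,x93), (93,x94), (93,x95), (94,x93), (94,x94), (94,x95), (95,x93), (95,x94), (95,x95)}
These 21 distinct sets form the basis B.
Close under arbitrary unions to get τ_{X×Y}; counting gives |τ_{X×Y}| = 70.


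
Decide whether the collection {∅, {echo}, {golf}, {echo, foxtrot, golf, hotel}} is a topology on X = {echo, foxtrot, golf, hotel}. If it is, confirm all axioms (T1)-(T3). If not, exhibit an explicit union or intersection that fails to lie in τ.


τ is NOT a topology on X.

Axiom (T1): ∅ ∈ τ? Yes; X ∈ τ? Yes.
Axiom (T2/T3): check pairwise unions and intersections of members of τ.
Counterexample for (T2): {echo} ∪ {golf} = {echo, golf} ∉ τ. Therefore τ is NOT a topology.


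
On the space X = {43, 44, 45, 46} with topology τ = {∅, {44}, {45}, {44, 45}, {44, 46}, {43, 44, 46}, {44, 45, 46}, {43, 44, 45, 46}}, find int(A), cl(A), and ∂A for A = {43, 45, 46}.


int(A) = {45}, cl(A) = {43, 45, 46}, ∂A = {43, 46}.

Closed sets in (X, τ) are complements of opens:
  closed(X, τ) = {∅, {43}, {45}, {43, 45}, {43, 46}, {43, 44, 46}, {43, 45, 46}, {43, 44, 45, 46}}.
int(A) = ⋃ {U ∈ τ : U ⊆ A}. Opens contained in A: ∅, {45}.
Taking the union of these: int(A) = {45}.
cl(A) = ⋂ {C closed : A ⊆ C}. Closed sets containing A: {43, 45, 46}, {43, 44, 45, 46}.
Intersecting these: cl(A) = {43, 45, 46}.
∂A = cl(A) ∖ int(A) = {43, 45, 46} ∖ {45} = {43, 46}.


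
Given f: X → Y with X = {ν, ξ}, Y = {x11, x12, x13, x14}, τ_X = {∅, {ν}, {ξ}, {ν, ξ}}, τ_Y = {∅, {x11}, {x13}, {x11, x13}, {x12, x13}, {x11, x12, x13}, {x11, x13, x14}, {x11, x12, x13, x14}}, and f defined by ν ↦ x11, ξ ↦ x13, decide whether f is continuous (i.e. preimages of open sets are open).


f IS continuous.

Compute f^{-1}(U) for each U ∈ τ_Y:
  U = ∅: f^{-1}(U) = ∅ ∈ τ_X ✓.
  U = {x11}: f^{-1}(U) = {ν} ∈ τ_X ✓.
  U = {x13}: f^{-1}(U) = {ξ} ∈ τ_X ✓.
  U = {x11, x13}: f^{-1}(U) = {ν, ξ} ∈ τ_X ✓.
  U = {x12, x13}: f^{-1}(U) = {ξ} ∈ τ_X ✓.
  U = {x11, x12, x13}: f^{-1}(U) = {ν, ξ} ∈ τ_X ✓.
  U = {x11, x13, x14}: f^{-1}(U) = {ν, ξ} ∈ τ_X ✓.
  U = {x11, x12, x13, x14}: f^{-1}(U) = {ν, ξ} ∈ τ_X ✓.
Every preimage lies in τ_X, so f IS continuous.


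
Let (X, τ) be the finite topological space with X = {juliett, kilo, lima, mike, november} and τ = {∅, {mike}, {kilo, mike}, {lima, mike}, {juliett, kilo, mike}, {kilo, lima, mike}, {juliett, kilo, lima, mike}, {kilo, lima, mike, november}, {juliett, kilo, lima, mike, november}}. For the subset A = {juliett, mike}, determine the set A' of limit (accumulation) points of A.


A' = {juliett, kilo, lima, november}

For each x ∈ X, list the open sets U ∈ τ with x ∈ U, then check whether U ∩ (A ∖ {x}) ≠ ∅ for every such U.
  x = juliett: opens ∋ x are {juliett, kilo, mike}, {juliett, kilo, lima, mike}, {juliett, kilo, lima, mike, november}; each meets A ∖ {juliett}, so x IS a limit point.
  x = kilo: opens ∋ x are {kilo, mike}, {juliett, kilo, mike}, {kilo, lima, mike}, {juliett, kilo, lima, mike}, {kilo, lima, mike, november}, {juliett, kilo, lima, mike, november}; each meets A ∖ {kilo}, so x IS a limit point.
  x = lima: opens ∋ x are {lima, mike}, {kilo, lima, mike}, {juliett, kilo, lima, mike}, {kilo, lima, mike, november}, {juliett, kilo, lima, mike, november}; each meets A ∖ {lima}, so x IS a limit point.
  x = mike: open {mike} ∋ x has {mike} ∩ (A ∖ {mike}) = ∅, so x is NOT a limit point.
  x = november: opens ∋ x are {kilo, lima, mike, november}, {juliett, kilo, lima, mike, november}; each meets A ∖ {november}, so x IS a limit point.
Collecting: A' = {juliett, kilo, lima, november}.


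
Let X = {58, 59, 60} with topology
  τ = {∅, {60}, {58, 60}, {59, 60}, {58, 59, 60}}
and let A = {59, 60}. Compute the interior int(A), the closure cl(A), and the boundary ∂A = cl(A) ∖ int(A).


int(A) = {59, 60}, cl(A) = {58, 59, 60}, ∂A = {58}.

Closed sets in (X, τ) are complements of opens:
  closed(X, τ) = {∅, {58}, {59}, {58, 59}, {58, 59, 60}}.
int(A) = ⋃ {U ∈ τ : U ⊆ A}. Opens contained in A: ∅, {60}, {59, 60}.
Taking the union of these: int(A) = {59, 60}.
cl(A) = ⋂ {C closed : A ⊆ C}. Closed sets containing A: {58, 59, 60}.
Intersecting these: cl(A) = {58, 59, 60}.
∂A = cl(A) ∖ int(A) = {58, 59, 60} ∖ {59, 60} = {58}.


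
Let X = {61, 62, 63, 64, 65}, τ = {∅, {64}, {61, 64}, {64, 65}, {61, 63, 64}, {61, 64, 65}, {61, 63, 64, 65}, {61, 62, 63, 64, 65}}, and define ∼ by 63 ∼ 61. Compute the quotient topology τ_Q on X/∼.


X/∼ = {[61=63], [62], [64], [65]}; |τ_Q| = 6.

Equivalence classes: [61=63], [62], [64], [65].
Quotient map π: X → X/∼ sends 61 ↦ [61=63], 62 ↦ [62], 63 ↦ [61=63], 64 ↦ [64], 65 ↦ [65].
For each subset V ⊆ X/∼, compute π^{-1}(V) ⊆ X and check whether π^{-1}(V) ∈ τ. V is open in τ_Q iff π^{-1}(V) ∈ τ.
  V = {}: π^{-1}(V) = ∅ ∈ τ ✓.
  V = {[61=63]}: π^{-1}(V) = {61, 63} ∉ τ ✗.
  V = {[62]}: π^{-1}(V) = {62} ∉ τ ✗.
  V = {[61=63], [62]}: π^{-1}(V) = {61, 62, 63} ∉ τ ✗.
  V = {[64]}: π^{-1}(V) = {64} ∈ τ ✓.
  V = {[61=63], [64]}: π^{-1}(V) = {61, 63, 64} ∈ τ ✓.
  V = {[62], [64]}: π^{-1}(V) = {62, 64} ∉ τ ✗.
  V = {[61=63], [62], [64]}: π^{-1}(V) = {61, 62, 63, 64} ∉ τ ✗.
  V = {[65]}: π^{-1}(V) = {65} ∉ τ ✗.
  V = {[61=63], [65]}: π^{-1}(V) = {61, 63, 65} ∉ τ ✗.
  V = {[62], [65]}: π^{-1}(V) = {62, 65} ∉ τ ✗.
  V = {[61=63], [62], [65]}: π^{-1}(V) = {61, 62, 63, 65} ∉ τ ✗.
  V = {[64], [65]}: π^{-1}(V) = {64, 65} ∈ τ ✓.
  V = {[61=63], [64], [65]}: π^{-1}(V) = {61, 63, 64, 65} ∈ τ ✓.
  V = {[62], [64], [65]}: π^{-1}(V) = {62, 64, 65} ∉ τ ✗.
  V = {[61=63], [62], [64], [65]}: π^{-1}(V) = {61, 62, 63, 64, 65} ∈ τ ✓.
Open sets in the quotient: τ_Q = {{}, {[64]}, {[61=63], [64]}, {[64], [65]}, {[61=63], [64], [65]}, {[61=63], [62], [64], [65]}} (6 elements).


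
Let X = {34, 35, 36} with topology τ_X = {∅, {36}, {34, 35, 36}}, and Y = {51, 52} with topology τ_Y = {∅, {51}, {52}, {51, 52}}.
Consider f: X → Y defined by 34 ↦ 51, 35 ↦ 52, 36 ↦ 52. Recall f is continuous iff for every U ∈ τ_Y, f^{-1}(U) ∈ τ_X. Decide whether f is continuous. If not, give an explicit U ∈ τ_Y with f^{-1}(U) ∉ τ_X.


f is NOT continuous.

Compute f^{-1}(U) for each U ∈ τ_Y:
  U = ∅: f^{-1}(U) = ∅ ∈ τ_X ✓.
  U = {51}: f^{-1}(U) = {34} ∉ τ_X ✗.
  U = {52}: f^{-1}(U) = {35, 36} ∉ τ_X ✗.
  U = {51, 52}: f^{-1}(U) = {34, 35, 36} ∈ τ_X ✓.
Found U = {51} with f^{-1}(U) = {34} not in τ_X. Therefore f is NOT continuous.


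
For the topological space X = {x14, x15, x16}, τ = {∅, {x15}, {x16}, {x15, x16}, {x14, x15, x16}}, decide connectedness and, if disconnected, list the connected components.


(X, τ) is connected.

Find clopen sets (U ∈ τ with X ∖ U ∈ τ):
  U = ∅, X ∖ U = {x14, x15, x16} — both open, so U is clopen.
  U = {x14, x15, x16}, X ∖ U = ∅ — both open, so U is clopen.
Only trivial clopens (∅ and X) exist, so (X, τ) is connected.
Compute connected components by grouping points that agree on all clopens:
  component: {x14, x15, x16}


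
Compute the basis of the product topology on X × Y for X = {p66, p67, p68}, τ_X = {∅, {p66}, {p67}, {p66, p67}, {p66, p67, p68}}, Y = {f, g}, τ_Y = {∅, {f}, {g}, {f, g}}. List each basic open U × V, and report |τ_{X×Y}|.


Basis B = {∅ × ∅, {p66} × {f}, {p66} × {g}, {p67} × {f}, {p67} × {g}, {p66} × {f, g}, {p66, p67} × {f}, {p66, p67} × {g}, {p67} × {f, g}, {p66, p67, p68} × {f}, {p66, p67, p68} × {g}, {p66, p67} × {f, g}, {p66, p67, p68} × {f, g}}; |τ_{X×Y}| = 25.

Enumerate products U × V with U ∈ τ_X, V ∈ τ_Y (deduplicated):
  ∅ × ∅ = {} (∅)
  {p66} × {f} = {(p66,f)}
  {p66} × {g} = {(p66,g)}
  {p67} × {f} = {(p67,f)}
  {p67} × {g} = {(p67,g)}
  {p66} × {f, g} = {(p66,f), (p66,g)}
  {p66, p67} × {f} = {(p66,f), (p67,f)}
  {p66, p67} × {g} = {(p66,g), (p67,g)}
  {p67} × {f, g} = {(p67,f), (p67,g)}
  {p66, p67, p68} × {f} = {(p66,f), (p67,f), (p68,f)}
  {p66, p67, p68} × {g} = {(p66,g), (p67,g), (p68,g)}
  {p66, p67} × {f, g} = {(p66,f), (p66,g), (p67,f), (p67,g)}
  {p66, p67, p68} × {f, g} = {(p66,f), (p66,g), (p67,f), (p67,g), (p68,f), (p68,g)}
These 13 distinct sets form the basis B.
Close under arbitrary unions to get τ_{X×Y}; counting gives |τ_{X×Y}| = 25.


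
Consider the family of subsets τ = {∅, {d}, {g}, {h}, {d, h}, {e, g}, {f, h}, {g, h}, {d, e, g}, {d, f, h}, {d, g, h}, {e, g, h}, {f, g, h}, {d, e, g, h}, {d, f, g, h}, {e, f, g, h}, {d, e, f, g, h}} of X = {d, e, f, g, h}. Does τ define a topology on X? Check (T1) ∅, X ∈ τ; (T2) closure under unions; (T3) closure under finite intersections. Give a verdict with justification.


τ is NOT a topology on X.

Axiom (T1): ∅ ∈ τ? Yes; X ∈ τ? Yes.
Axiom (T2/T3): check pairwise unions and intersections of members of τ.
Counterexample for (T2): {d} ∪ {g} = {d, g} ∉ τ. Therefore τ is NOT a topology.


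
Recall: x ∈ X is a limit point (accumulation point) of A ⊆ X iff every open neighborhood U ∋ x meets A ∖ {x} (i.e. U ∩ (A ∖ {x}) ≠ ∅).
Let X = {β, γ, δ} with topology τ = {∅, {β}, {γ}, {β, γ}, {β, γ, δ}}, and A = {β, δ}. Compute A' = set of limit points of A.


A' = {δ}

For each x ∈ X, list the open sets U ∈ τ with x ∈ U, then check whether U ∩ (A ∖ {x}) ≠ ∅ for every such U.
  x = β: open {β} ∋ x has {β} ∩ (A ∖ {β}) = ∅, so x is NOT a limit point.
  x = γ: open {γ} ∋ x has {γ} ∩ (A ∖ {γ}) = ∅, so x is NOT a limit point.
  x = δ: opens ∋ x are {β, γ, δ}; each meets A ∖ {δ}, so x IS a limit point.
Collecting: A' = {δ}.


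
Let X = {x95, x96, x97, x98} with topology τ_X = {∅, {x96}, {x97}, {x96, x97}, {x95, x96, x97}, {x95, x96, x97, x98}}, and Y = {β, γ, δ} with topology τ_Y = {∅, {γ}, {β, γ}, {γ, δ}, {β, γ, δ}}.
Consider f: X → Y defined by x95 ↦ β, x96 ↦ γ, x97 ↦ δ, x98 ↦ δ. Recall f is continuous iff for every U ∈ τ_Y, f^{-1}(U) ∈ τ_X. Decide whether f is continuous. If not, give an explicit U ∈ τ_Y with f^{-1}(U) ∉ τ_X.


f is NOT continuous.

Compute f^{-1}(U) for each U ∈ τ_Y:
  U = ∅: f^{-1}(U) = ∅ ∈ τ_X ✓.
  U = {γ}: f^{-1}(U) = {x96} ∈ τ_X ✓.
  U = {β, γ}: f^{-1}(U) = {x95, x96} ∉ τ_X ✗.
  U = {γ, δ}: f^{-1}(U) = {x96, x97, x98} ∉ τ_X ✗.
  U = {β, γ, δ}: f^{-1}(U) = {x95, x96, x97, x98} ∈ τ_X ✓.
Found U = {β, γ} with f^{-1}(U) = {x95, x96} not in τ_X. Therefore f is NOT continuous.


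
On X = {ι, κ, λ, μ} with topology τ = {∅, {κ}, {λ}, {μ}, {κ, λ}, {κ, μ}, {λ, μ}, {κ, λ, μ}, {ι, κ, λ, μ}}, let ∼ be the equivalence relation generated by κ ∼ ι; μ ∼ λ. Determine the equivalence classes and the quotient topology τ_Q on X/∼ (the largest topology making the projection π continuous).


X/∼ = {[ι=κ], [λ=μ]}; |τ_Q| = 3.

Equivalence classes: [ι=κ], [λ=μ].
Quotient map π: X → X/∼ sends ι ↦ [ι=κ], κ ↦ [ι=κ], λ ↦ [λ=μ], μ ↦ [λ=μ].
For each subset V ⊆ X/∼, compute π^{-1}(V) ⊆ X and check whether π^{-1}(V) ∈ τ. V is open in τ_Q iff π^{-1}(V) ∈ τ.
  V = {}: π^{-1}(V) = ∅ ∈ τ ✓.
  V = {[ι=κ]}: π^{-1}(V) = {ι, κ} ∉ τ ✗.
  V = {[λ=μ]}: π^{-1}(V) = {λ, μ} ∈ τ ✓.
  V = {[ι=κ], [λ=μ]}: π^{-1}(V) = {ι, κ, λ, μ} ∈ τ ✓.
Open sets in the quotient: τ_Q = {{}, {[λ=μ]}, {[ι=κ], [λ=μ]}} (3 elements).


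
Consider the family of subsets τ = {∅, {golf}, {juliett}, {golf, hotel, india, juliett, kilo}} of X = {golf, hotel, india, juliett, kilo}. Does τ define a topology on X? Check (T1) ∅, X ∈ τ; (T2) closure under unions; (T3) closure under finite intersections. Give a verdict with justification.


τ is NOT a topology on X.

Axiom (T1): ∅ ∈ τ? Yes; X ∈ τ? Yes.
Axiom (T2/T3): check pairwise unions and intersections of members of τ.
Counterexample for (T2): {golf} ∪ {juliett} = {golf, juliett} ∉ τ. Therefore τ is NOT a topology.


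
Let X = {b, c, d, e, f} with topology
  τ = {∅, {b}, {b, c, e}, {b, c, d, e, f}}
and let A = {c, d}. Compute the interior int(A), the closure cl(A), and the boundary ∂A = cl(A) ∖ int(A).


int(A) = ∅, cl(A) = {c, d, e, f}, ∂A = {c, d, e, f}.

Closed sets in (X, τ) are complements of opens:
  closed(X, τ) = {∅, {d, f}, {c, d, e, f}, {b, c, d, e, f}}.
int(A) = ⋃ {U ∈ τ : U ⊆ A}. Opens contained in A: ∅.
Taking the union of these: int(A) = ∅.
cl(A) = ⋂ {C closed : A ⊆ C}. Closed sets containing A: {c, d, e, f}, {b, c, d, e, f}.
Intersecting these: cl(A) = {c, d, e, f}.
∂A = cl(A) ∖ int(A) = {c, d, e, f} ∖ ∅ = {c, d, e, f}.


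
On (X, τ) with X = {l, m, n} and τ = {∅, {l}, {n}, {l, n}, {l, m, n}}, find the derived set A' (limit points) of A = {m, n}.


A' = {m}

For each x ∈ X, list the open sets U ∈ τ with x ∈ U, then check whether U ∩ (A ∖ {x}) ≠ ∅ for every such U.
  x = l: open {l} ∋ x has {l} ∩ (A ∖ {l}) = ∅, so x is NOT a limit point.
  x = m: opens ∋ x are {l, m, n}; each meets A ∖ {m}, so x IS a limit point.
  x = n: open {n} ∋ x has {n} ∩ (A ∖ {n}) = ∅, so x is NOT a limit point.
Collecting: A' = {m}.


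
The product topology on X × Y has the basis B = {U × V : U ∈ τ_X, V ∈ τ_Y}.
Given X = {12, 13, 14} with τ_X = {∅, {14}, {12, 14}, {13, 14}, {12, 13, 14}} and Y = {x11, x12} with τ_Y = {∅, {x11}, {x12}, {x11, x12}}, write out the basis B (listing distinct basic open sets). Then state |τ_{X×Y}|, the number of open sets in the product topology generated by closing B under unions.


Basis B = {∅ × ∅, {14} × {x11}, {14} × {x12}, {12, 14} × {x11}, {12, 14} × {x12}, {13, 14} × {x11}, {13, 14} × {x12}, {14} × {x11, x12}, {12, 13, 14} × {x11}, {12, 13, 14} × {x12}, {12, 14} × {x11, x12}, {13, 14} × {x11, x12}, {12, 13, 14} × {x11, x12}}; |τ_{X×Y}| = 25.

Enumerate products U × V with U ∈ τ_X, V ∈ τ_Y (deduplicated):
  ∅ × ∅ = {} (∅)
  {14} × {x11} = {(14,x11)}
  {14} × {x12} = {(14,x12)}
  {12, 14} × {x11} = {(12,x11), (14,x11)}
  {12, 14} × {x12} = {(12,x12), (14,x12)}
  {13, 14} × {x11} = {(13,x11), (14,x11)}
  {13, 14} × {x12} = {(13,x12), (14,x12)}
  {14} × {x11, x12} = {(14,x11), (14,x12)}
  {12, 13, 14} × {x11} = {(12,x11), (13,x11), (14,x11)}
  {12, 13, 14} × {x12} = {(12,x12), (13,x12), (14,x12)}
  {12, 14} × {x11, x12} = {(12,x11), (12,x12), (14,x11), (14,x12)}
  {13, 14} × {x11, x12} = {(13,x11), (13,x12), (14,x11), (14,x12)}
  {12, 13, 14} × {x11, x12} = {(12,x11), (12,x12), (13,x11), (13,x12), (14,x11), (14,x12)}
These 13 distinct sets form the basis B.
Close under arbitrary unions to get τ_{X×Y}; counting gives |τ_{X×Y}| = 25.


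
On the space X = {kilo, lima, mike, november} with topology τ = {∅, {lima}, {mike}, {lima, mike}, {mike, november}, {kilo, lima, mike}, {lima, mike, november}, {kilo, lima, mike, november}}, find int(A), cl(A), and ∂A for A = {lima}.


int(A) = {lima}, cl(A) = {kilo, lima}, ∂A = {kilo}.

Closed sets in (X, τ) are complements of opens:
  closed(X, τ) = {∅, {kilo}, {november}, {kilo, lima}, {kilo, november}, {kilo, lima, november}, {kilo, mike, november}, {kilo, lima, mike, november}}.
int(A) = ⋃ {U ∈ τ : U ⊆ A}. Opens contained in A: ∅, {lima}.
Taking the union of these: int(A) = {lima}.
cl(A) = ⋂ {C closed : A ⊆ C}. Closed sets containing A: {kilo, lima}, {kilo, lima, november}, {kilo, lima, mike, november}.
Intersecting these: cl(A) = {kilo, lima}.
∂A = cl(A) ∖ int(A) = {kilo, lima} ∖ {lima} = {kilo}.


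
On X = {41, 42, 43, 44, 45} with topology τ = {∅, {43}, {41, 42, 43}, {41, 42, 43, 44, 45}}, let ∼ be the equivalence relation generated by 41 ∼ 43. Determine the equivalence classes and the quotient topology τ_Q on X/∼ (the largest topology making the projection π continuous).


X/∼ = {[41=43], [42], [44], [45]}; |τ_Q| = 3.

Equivalence classes: [41=43], [42], [44], [45].
Quotient map π: X → X/∼ sends 41 ↦ [41=43], 42 ↦ [42], 43 ↦ [41=43], 44 ↦ [44], 45 ↦ [45].
For each subset V ⊆ X/∼, compute π^{-1}(V) ⊆ X and check whether π^{-1}(V) ∈ τ. V is open in τ_Q iff π^{-1}(V) ∈ τ.
  V = {}: π^{-1}(V) = ∅ ∈ τ ✓.
  V = {[41=43]}: π^{-1}(V) = {41, 43} ∉ τ ✗.
  V = {[42]}: π^{-1}(V) = {42} ∉ τ ✗.
  V = {[41=43], [42]}: π^{-1}(V) = {41, 42, 43} ∈ τ ✓.
  V = {[44]}: π^{-1}(V) = {44} ∉ τ ✗.
  V = {[41=43], [44]}: π^{-1}(V) = {41, 43, 44} ∉ τ ✗.
  V = {[42], [44]}: π^{-1}(V) = {42, 44} ∉ τ ✗.
  V = {[41=43], [42], [44]}: π^{-1}(V) = {41, 42, 43, 44} ∉ τ ✗.
  V = {[45]}: π^{-1}(V) = {45} ∉ τ ✗.
  V = {[41=43], [45]}: π^{-1}(V) = {41, 43, 45} ∉ τ ✗.
  V = {[42], [45]}: π^{-1}(V) = {42, 45} ∉ τ ✗.
  V = {[41=43], [42], [45]}: π^{-1}(V) = {41, 42, 43, 45} ∉ τ ✗.
  V = {[44], [45]}: π^{-1}(V) = {44, 45} ∉ τ ✗.
  V = {[41=43], [44], [45]}: π^{-1}(V) = {41, 43, 44, 45} ∉ τ ✗.
  V = {[42], [44], [45]}: π^{-1}(V) = {42, 44, 45} ∉ τ ✗.
  V = {[41=43], [42], [44], [45]}: π^{-1}(V) = {41, 42, 43, 44, 45} ∈ τ ✓.
Open sets in the quotient: τ_Q = {{}, {[41=43], [42]}, {[41=43], [42], [44], [45]}} (3 elements).


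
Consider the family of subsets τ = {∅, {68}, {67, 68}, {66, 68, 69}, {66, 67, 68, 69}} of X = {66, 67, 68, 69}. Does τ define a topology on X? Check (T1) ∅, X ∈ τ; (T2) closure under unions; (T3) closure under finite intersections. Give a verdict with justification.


τ IS a topology on X.

Axiom (T1): ∅ ∈ τ? Yes; X ∈ τ? Yes.
Axiom (T2/T3): check pairwise unions and intersections of members of τ.
All pairwise intersections and unions checked — each lies in τ. Therefore τ satisfies (T1), (T2), (T3): it IS a topology on X.


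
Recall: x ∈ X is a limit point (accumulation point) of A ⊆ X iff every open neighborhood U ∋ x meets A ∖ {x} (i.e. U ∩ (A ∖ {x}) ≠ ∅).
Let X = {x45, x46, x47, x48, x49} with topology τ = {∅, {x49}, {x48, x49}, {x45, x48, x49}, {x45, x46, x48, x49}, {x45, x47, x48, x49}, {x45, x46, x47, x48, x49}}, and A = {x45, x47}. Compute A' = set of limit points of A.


A' = {x46, x47}

For each x ∈ X, list the open sets U ∈ τ with x ∈ U, then check whether U ∩ (A ∖ {x}) ≠ ∅ for every such U.
  x = x45: open {x45, x48, x49} ∋ x has {x45, x48, x49} ∩ (A ∖ {x45}) = ∅, so x is NOT a limit point.
  x = x46: opens ∋ x are {x45, x46, x48, x49}, {x45, x46, x47, x48, x49}; each meets A ∖ {x46}, so x IS a limit point.
  x = x47: opens ∋ x are {x45, x47, x48, x49}, {x45, x46, x47, x48, x49}; each meets A ∖ {x47}, so x IS a limit point.
  x = x48: open {x48, x49} ∋ x has {x48, x49} ∩ (A ∖ {x48}) = ∅, so x is NOT a limit point.
  x = x49: open {x49} ∋ x has {x49} ∩ (A ∖ {x49}) = ∅, so x is NOT a limit point.
Collecting: A' = {x46, x47}.


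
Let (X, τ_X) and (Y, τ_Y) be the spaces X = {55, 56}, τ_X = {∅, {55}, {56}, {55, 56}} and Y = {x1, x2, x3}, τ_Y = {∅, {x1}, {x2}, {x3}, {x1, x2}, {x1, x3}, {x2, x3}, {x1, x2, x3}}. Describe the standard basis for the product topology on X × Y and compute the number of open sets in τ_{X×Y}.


Basis B = {∅ × ∅, {55} × {x1}, {55} × {x2}, {55} × {x3}, {56} × {x1}, {56} × {x2}, {56} × {x3}, {55} × {x1, x2}, {55} × {x1, x3}, {55, 56} × {x1}, {55} × {x2, x3}, {55, 56} × {x2}, {55, 56} × {x3}, {56} × {x1, x2}, {56} × {x1, x3}, {56} × {x2, x3}, {55} × {x1, x2, x3}, {56} × {x1, x2, x3}, {55, 56} × {x1, x2}, {55, 56} × {x1, x3}, {55, 56} × {x2, x3}, {55, 56} × {x1, x2, x3}}; |τ_{X×Y}| = 64.

Enumerate products U × V with U ∈ τ_X, V ∈ τ_Y (deduplicated):
  ∅ × ∅ = {} (∅)
  {55} × {x1} = {(55,x1)}
  {55} × {x2} = {(55,x2)}
  {55} × {x3} = {(55,x3)}
  {56} × {x1} = {(56,x1)}
  {56} × {x2} = {(56,x2)}
  {56} × {x3} = {(56,x3)}
  {55} × {x1, x2} = {(55,x1), (55,x2)}
  {55} × {x1, x3} = {(55,x1), (55,x3)}
  {55, 56} × {x1} = {(55,x1), (56,x1)}
  {55} × {x2, x3} = {(55,x2), (55,x3)}
  {55, 56} × {x2} = {(55,x2), (56,x2)}
  {55, 56} × {x3} = {(55,x3), (56,x3)}
  {56} × {x1, x2} = {(56,x1), (56,x2)}
  {56} × {x1, x3} = {(56,x1), (56,x3)}
  {56} × {x2, x3} = {(56,x2), (56,x3)}
  {55} × {x1, x2, x3} = {(55,x1), (55,x2), (55,x3)}
  {56} × {x1, x2, x3} = {(56,x1), (56,x2), (56,x3)}
  {55, 56} × {x1, x2} = {(55,x1), (55,x2), (56,x1), (56,x2)}
  {55, 56} × {x1, x3} = {(55,x1), (55,x3), (56,x1), (56,x3)}
  {55, 56} × {x2, x3} = {(55,x2), (55,x3), (56,x2), (56,x3)}
  {55, 56} × {x1, x2, x3} = {(55,x1), (55,x2), (55,x3), (56,x1), (56,x2), (56,x3)}
These 22 distinct sets form the basis B.
Close under arbitrary unions to get τ_{X×Y}; counting gives |τ_{X×Y}| = 64.


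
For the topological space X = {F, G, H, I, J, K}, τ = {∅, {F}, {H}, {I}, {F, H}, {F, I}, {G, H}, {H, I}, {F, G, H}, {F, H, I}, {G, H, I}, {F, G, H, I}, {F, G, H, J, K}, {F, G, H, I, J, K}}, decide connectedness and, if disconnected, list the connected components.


(X, τ) is disconnected; components = [{I}, {F, G, H, J, K}].

Find clopen sets (U ∈ τ with X ∖ U ∈ τ):
  U = ∅, X ∖ U = {F, G, H, I, J, K} — both open, so U is clopen.
  U = {I}, X ∖ U = {F, G, H, J, K} — both open, so U is clopen.
  U = {F, G, H, J, K}, X ∖ U = {I} — both open, so U is clopen.
  U = {F, G, H, I, J, K}, X ∖ U = ∅ — both open, so U is clopen.
Nontrivial clopen(s) exist: e.g. {F, G, H, J, K}. So (X, τ) is disconnected.
Compute connected components by grouping points that agree on all clopens:
  component: {I}
  component: {F, G, H, J, K}
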